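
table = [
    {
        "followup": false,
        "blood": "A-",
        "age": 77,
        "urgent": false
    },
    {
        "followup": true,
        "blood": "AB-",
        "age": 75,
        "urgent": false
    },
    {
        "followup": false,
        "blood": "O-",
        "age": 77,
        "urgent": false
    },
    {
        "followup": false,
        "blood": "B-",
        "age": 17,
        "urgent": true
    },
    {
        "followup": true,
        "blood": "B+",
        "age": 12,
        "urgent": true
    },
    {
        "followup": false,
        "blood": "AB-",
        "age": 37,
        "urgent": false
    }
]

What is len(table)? 6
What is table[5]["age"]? 37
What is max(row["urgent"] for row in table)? True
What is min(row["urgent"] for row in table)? False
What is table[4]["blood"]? "B+"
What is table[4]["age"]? 12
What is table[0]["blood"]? "A-"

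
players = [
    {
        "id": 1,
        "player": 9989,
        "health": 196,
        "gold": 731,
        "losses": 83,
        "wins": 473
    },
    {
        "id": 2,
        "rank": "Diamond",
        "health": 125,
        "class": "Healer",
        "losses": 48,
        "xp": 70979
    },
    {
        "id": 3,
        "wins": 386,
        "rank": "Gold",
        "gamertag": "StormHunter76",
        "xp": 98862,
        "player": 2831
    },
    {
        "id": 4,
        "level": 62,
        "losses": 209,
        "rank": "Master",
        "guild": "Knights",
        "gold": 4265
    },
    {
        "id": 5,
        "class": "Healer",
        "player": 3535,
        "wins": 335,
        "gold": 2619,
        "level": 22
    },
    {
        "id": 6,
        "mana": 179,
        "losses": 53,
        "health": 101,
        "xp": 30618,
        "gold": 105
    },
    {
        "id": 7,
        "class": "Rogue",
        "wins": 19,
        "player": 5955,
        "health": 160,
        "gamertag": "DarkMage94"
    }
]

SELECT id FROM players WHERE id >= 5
[5, 6, 7]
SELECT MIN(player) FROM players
2831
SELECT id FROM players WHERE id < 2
[1]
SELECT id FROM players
[1, 2, 3, 4, 5, 6, 7]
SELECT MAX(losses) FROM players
209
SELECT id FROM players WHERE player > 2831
[1, 5, 7]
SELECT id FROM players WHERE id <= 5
[1, 2, 3, 4, 5]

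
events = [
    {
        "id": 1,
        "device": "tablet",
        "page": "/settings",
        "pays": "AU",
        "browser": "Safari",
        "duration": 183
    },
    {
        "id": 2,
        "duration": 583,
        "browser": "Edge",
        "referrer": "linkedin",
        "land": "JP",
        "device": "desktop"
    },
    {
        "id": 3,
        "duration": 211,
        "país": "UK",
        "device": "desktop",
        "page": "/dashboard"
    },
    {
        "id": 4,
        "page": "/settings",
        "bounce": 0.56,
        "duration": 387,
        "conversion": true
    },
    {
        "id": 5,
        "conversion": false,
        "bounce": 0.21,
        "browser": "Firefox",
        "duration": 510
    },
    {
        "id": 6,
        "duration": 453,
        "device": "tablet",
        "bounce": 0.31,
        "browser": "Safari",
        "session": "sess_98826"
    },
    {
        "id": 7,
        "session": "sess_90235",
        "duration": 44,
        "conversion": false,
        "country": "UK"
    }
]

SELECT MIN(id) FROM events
1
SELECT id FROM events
[1, 2, 3, 4, 5, 6, 7]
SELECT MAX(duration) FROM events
583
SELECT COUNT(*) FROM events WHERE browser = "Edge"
1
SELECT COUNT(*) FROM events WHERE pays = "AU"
1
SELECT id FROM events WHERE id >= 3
[3, 4, 5, 6, 7]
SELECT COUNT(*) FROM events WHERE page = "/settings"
2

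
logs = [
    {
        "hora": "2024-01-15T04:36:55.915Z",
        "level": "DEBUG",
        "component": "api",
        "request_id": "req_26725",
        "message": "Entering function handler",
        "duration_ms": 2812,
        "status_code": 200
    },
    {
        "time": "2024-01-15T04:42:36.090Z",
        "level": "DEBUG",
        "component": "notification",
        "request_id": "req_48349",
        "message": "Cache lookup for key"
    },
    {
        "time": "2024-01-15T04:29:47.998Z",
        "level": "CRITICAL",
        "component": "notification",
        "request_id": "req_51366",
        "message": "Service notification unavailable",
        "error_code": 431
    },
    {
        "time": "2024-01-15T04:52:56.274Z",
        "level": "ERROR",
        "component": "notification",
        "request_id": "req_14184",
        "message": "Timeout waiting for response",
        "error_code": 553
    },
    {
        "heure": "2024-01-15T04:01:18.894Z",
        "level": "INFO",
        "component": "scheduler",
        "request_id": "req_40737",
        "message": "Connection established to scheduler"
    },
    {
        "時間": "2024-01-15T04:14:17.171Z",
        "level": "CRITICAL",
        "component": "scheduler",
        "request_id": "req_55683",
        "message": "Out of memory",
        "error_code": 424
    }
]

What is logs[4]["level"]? "INFO"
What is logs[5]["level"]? "CRITICAL"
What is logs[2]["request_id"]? "req_51366"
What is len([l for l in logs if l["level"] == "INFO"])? 1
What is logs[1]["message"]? "Cache lookup for key"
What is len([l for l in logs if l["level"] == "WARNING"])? 0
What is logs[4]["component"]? "scheduler"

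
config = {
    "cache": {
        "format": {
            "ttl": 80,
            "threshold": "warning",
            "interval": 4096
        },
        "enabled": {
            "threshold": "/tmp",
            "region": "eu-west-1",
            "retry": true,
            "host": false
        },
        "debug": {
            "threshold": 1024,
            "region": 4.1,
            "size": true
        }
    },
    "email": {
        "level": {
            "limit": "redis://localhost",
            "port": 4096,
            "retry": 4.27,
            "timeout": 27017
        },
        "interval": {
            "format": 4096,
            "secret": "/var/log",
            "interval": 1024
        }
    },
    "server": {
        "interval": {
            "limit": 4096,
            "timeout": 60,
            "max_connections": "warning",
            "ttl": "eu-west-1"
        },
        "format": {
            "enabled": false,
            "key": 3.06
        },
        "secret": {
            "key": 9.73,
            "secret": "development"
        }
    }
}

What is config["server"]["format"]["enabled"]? False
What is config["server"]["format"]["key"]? 3.06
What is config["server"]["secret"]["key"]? 9.73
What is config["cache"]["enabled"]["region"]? "eu-west-1"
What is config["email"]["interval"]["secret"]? "/var/log"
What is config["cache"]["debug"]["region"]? 4.1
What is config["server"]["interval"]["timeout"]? 60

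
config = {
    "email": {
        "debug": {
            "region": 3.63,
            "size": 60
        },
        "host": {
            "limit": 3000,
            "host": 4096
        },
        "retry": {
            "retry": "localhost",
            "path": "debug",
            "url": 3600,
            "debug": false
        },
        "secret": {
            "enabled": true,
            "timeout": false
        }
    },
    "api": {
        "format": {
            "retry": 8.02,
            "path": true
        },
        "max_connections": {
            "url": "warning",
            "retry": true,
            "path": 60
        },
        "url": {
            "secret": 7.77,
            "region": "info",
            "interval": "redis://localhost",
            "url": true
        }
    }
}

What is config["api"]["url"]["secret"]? 7.77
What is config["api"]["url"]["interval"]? "redis://localhost"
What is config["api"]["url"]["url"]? True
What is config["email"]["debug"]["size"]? 60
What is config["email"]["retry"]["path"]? "debug"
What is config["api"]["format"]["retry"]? 8.02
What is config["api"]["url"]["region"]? "info"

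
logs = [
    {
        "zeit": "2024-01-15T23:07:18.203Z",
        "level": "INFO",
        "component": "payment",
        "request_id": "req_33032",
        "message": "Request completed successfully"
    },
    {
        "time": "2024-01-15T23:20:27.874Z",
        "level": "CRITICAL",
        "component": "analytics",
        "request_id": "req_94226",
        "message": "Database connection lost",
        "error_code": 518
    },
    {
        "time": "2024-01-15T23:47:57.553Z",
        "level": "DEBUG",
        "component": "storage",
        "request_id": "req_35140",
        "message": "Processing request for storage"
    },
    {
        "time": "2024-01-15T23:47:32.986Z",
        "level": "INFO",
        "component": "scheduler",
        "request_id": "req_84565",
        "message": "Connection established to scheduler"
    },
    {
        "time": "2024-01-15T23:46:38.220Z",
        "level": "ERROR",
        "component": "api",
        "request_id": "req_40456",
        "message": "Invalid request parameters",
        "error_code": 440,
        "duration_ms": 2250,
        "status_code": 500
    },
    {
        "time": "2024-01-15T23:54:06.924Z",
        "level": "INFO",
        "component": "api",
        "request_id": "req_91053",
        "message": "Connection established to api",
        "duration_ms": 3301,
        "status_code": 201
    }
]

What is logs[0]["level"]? "INFO"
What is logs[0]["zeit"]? "2024-01-15T23:07:18.203Z"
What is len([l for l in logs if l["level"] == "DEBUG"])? 1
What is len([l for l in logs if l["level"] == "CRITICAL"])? 1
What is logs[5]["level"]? "INFO"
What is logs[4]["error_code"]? 440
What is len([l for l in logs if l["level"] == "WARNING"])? 0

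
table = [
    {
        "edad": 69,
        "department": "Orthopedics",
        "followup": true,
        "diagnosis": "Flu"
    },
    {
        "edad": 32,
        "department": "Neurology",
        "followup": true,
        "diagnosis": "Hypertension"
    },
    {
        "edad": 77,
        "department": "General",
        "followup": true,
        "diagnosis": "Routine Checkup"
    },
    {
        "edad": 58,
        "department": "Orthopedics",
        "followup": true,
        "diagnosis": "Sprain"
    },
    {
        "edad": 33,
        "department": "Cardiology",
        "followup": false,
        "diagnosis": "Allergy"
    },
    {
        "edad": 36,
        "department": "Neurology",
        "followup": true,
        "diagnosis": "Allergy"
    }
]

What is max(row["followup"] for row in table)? True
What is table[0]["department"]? "Orthopedics"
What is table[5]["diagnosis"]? "Allergy"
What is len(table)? 6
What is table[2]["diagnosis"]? "Routine Checkup"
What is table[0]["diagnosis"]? "Flu"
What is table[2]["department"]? "General"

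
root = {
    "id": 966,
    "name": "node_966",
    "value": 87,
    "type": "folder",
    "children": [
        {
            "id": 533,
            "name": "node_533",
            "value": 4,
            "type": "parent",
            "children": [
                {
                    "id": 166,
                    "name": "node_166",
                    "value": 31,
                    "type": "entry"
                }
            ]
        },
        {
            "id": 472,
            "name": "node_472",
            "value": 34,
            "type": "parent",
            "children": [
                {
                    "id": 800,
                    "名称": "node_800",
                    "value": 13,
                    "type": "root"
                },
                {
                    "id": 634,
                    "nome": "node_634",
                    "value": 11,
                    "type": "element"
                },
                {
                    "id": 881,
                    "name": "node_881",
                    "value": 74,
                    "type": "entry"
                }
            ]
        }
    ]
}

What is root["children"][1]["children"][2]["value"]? 74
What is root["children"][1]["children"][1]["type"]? "element"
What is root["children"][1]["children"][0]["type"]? "root"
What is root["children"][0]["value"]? 4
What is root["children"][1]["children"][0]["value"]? 13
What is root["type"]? "folder"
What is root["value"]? 87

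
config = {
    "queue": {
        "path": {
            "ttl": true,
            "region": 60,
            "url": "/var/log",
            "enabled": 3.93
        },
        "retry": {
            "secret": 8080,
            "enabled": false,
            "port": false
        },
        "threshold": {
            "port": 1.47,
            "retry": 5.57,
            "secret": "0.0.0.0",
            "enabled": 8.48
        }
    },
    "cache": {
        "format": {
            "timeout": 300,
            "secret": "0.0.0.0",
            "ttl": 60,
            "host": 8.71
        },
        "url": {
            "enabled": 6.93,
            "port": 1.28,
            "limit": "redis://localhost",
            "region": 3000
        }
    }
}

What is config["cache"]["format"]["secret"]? "0.0.0.0"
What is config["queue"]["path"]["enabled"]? 3.93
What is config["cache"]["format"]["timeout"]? 300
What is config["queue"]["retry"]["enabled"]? False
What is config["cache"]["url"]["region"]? 3000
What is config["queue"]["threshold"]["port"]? 1.47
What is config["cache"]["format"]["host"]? 8.71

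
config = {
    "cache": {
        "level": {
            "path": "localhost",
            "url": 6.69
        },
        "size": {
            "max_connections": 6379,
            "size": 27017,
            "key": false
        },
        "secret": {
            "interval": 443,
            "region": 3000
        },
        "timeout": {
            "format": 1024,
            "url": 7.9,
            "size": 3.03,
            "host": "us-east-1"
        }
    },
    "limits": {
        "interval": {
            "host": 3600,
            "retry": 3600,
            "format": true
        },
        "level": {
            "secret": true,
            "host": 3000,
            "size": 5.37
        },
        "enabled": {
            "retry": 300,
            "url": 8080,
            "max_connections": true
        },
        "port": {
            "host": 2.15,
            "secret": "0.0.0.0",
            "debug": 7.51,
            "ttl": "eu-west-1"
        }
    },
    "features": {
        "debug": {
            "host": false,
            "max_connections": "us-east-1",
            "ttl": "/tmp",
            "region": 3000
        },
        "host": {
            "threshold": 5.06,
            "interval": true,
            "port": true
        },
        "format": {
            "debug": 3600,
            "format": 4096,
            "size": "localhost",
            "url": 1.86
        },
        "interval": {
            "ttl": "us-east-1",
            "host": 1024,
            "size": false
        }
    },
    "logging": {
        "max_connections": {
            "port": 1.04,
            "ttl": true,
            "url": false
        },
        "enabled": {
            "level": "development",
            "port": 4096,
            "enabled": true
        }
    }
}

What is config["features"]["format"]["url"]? 1.86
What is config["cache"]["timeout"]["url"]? 7.9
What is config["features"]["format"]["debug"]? 3600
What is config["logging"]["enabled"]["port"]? 4096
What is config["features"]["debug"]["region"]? 3000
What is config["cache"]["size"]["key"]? False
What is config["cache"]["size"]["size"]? 27017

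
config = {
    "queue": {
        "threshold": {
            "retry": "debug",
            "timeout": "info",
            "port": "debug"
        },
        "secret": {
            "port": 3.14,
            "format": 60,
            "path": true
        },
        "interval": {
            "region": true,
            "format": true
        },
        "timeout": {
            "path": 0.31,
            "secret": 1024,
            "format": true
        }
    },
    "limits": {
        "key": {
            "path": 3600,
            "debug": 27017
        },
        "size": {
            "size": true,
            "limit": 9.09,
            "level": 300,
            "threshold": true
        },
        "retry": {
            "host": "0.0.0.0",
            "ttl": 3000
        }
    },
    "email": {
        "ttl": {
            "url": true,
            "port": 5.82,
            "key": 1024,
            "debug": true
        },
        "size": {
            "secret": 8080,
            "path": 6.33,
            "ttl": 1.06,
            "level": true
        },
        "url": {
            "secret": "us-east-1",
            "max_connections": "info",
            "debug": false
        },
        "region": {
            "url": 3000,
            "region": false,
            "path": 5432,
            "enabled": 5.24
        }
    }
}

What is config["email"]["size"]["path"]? 6.33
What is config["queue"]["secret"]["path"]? True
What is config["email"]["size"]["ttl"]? 1.06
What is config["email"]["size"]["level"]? True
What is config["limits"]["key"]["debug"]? 27017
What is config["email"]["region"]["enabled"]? 5.24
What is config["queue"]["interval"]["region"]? True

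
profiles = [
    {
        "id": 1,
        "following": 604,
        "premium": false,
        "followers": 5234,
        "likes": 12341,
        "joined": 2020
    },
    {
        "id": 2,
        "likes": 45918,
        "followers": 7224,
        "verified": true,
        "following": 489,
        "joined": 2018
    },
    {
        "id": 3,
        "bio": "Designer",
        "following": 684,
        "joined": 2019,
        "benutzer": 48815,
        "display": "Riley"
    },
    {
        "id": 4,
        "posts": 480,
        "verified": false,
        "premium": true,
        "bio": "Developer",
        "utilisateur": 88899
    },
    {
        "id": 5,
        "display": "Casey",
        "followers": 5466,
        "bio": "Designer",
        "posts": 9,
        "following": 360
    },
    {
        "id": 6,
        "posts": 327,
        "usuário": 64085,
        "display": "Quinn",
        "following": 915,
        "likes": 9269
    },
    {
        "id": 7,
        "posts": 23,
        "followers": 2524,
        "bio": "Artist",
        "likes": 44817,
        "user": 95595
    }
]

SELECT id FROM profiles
[1, 2, 3, 4, 5, 6, 7]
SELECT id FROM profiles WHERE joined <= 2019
[2, 3]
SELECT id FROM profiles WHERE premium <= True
[1, 4]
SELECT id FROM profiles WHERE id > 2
[3, 4, 5, 6, 7]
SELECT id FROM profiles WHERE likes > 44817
[2]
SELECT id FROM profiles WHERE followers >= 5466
[2, 5]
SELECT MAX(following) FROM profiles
915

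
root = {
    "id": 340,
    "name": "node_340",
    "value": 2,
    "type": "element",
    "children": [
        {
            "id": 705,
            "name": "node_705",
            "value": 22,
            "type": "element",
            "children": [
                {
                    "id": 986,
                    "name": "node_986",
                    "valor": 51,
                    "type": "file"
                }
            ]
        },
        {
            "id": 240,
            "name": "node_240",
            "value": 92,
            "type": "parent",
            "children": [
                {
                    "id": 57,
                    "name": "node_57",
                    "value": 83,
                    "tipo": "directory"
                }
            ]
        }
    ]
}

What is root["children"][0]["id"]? 705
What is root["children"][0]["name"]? "node_705"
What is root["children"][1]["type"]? "parent"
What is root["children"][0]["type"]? "element"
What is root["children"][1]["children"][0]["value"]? 83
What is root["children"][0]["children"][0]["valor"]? 51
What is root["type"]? "element"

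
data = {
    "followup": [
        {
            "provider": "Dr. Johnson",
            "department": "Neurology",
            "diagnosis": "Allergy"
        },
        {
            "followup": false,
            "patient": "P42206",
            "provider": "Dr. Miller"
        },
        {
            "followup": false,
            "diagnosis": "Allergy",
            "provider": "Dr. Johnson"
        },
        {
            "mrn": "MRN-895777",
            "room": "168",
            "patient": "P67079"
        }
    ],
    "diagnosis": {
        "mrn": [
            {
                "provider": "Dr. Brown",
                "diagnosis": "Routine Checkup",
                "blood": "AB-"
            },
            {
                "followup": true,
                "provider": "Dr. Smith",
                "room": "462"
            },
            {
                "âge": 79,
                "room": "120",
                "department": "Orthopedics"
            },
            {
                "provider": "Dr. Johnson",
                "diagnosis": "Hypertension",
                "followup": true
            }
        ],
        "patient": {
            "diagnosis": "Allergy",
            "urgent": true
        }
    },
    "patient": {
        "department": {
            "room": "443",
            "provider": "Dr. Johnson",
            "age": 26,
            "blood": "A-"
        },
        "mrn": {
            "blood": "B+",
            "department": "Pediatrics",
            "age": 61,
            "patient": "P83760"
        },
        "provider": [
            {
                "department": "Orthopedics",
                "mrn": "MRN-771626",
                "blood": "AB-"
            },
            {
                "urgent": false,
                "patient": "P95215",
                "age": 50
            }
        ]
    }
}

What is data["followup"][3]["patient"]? "P67079"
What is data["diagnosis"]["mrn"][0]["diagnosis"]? "Routine Checkup"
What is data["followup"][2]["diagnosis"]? "Allergy"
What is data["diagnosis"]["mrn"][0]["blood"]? "AB-"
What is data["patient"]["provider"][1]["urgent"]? False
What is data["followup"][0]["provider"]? "Dr. Johnson"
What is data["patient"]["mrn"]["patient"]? "P83760"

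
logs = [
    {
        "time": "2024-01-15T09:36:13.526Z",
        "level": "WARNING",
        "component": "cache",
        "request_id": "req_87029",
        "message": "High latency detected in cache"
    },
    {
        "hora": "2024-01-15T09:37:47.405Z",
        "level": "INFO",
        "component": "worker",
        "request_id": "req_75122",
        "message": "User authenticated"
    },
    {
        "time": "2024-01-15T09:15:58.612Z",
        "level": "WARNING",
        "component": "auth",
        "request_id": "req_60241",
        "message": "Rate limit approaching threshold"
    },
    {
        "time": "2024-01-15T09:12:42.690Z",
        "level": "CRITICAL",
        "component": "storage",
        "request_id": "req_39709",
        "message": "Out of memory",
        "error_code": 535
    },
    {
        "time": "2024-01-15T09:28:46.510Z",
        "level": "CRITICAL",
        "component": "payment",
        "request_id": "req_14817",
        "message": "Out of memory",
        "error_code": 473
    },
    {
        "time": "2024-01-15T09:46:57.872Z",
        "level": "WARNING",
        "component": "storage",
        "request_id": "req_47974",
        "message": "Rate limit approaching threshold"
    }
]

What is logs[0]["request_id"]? "req_87029"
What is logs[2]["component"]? "auth"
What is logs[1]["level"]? "INFO"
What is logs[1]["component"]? "worker"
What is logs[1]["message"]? "User authenticated"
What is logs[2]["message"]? "Rate limit approaching threshold"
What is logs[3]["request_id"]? "req_39709"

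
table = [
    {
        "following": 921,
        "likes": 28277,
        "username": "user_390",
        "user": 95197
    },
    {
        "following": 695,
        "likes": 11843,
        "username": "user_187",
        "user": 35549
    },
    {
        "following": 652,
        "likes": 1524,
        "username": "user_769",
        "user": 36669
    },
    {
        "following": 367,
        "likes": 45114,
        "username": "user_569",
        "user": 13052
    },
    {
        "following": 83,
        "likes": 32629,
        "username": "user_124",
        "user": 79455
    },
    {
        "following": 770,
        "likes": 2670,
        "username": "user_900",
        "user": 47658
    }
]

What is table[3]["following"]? 367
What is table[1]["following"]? 695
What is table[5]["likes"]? 2670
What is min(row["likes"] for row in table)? 1524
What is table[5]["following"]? 770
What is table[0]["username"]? "user_390"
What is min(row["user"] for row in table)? 13052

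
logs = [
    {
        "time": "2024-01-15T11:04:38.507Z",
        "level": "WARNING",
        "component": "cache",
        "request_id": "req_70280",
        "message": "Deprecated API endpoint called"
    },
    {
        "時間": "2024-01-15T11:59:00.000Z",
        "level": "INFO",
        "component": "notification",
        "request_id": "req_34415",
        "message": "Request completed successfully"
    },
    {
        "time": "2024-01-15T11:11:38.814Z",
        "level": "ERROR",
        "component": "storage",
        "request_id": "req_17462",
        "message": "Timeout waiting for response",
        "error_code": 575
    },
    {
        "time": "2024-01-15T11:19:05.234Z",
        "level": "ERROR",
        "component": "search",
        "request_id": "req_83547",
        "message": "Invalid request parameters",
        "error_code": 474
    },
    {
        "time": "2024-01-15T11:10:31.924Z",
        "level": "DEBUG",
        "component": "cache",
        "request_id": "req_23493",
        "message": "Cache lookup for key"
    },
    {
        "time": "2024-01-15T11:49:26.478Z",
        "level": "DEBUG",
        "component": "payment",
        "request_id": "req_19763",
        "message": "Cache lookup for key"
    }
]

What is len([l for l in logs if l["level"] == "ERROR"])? 2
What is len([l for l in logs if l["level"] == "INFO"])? 1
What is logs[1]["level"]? "INFO"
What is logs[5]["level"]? "DEBUG"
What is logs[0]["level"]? "WARNING"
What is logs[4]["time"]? "2024-01-15T11:10:31.924Z"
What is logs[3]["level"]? "ERROR"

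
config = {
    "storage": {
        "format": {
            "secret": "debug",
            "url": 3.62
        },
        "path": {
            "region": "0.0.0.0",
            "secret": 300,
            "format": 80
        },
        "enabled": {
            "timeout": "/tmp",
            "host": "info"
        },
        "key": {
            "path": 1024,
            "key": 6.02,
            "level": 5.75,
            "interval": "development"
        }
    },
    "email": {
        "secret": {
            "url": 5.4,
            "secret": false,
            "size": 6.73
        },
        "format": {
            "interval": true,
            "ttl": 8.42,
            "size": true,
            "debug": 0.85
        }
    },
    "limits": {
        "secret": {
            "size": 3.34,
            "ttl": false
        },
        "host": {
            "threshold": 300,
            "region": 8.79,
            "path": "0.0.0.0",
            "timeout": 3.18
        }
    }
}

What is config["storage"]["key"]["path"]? 1024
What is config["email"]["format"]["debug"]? 0.85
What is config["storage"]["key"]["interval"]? "development"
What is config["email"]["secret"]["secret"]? False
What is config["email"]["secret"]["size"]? 6.73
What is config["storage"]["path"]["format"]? 80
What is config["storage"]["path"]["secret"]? 300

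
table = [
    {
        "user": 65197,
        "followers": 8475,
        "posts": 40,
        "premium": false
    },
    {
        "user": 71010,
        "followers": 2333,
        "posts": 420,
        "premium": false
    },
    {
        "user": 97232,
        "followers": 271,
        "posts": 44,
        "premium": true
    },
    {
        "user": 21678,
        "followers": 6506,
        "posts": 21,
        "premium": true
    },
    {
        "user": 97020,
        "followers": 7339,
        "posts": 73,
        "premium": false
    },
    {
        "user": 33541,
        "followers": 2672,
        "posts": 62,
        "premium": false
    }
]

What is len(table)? 6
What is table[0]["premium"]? False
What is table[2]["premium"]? True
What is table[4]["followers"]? 7339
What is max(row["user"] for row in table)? 97232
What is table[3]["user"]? 21678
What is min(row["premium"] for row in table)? False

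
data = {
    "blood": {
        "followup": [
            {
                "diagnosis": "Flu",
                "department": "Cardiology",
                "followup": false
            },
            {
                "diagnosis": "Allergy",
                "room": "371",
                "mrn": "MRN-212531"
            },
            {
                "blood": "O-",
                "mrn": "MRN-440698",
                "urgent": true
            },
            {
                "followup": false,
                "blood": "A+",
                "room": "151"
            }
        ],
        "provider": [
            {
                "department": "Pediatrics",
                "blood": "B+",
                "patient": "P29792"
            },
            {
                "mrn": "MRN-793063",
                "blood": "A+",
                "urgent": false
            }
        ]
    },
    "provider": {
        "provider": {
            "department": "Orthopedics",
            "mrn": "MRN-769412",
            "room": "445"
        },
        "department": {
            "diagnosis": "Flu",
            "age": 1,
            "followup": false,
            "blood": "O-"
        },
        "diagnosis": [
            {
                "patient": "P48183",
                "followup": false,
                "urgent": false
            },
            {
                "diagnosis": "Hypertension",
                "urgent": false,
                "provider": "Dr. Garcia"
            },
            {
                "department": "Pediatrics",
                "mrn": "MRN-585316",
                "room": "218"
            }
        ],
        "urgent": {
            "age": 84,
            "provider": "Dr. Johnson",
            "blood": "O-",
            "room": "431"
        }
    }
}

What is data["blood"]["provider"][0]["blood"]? "B+"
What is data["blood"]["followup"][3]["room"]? "151"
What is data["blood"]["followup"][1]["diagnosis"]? "Allergy"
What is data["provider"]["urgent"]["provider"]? "Dr. Johnson"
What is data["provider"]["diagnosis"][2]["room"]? "218"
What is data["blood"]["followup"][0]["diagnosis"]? "Flu"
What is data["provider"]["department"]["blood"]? "O-"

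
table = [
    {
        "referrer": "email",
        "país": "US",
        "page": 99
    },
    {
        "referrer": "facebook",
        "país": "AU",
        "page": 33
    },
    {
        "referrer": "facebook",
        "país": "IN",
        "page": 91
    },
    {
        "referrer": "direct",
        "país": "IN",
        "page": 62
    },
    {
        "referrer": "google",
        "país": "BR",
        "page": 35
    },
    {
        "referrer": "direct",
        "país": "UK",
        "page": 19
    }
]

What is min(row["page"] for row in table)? 19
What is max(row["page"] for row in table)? 99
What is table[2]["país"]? "IN"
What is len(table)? 6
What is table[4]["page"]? 35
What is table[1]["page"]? 33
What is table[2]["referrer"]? "facebook"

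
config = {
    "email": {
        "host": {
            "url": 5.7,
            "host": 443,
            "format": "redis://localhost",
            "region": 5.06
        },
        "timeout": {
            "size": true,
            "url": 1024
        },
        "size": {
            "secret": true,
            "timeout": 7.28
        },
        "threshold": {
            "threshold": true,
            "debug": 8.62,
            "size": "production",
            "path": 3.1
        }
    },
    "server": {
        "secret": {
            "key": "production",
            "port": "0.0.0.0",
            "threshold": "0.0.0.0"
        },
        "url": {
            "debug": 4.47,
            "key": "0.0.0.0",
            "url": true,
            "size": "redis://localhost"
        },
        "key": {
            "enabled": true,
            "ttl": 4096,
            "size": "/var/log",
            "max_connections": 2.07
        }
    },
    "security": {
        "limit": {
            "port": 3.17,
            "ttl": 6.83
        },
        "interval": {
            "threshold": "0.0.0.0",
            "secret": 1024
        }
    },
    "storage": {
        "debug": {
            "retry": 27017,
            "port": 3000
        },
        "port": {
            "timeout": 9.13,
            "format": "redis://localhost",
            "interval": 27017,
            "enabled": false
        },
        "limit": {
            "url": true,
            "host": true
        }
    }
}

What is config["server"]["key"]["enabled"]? True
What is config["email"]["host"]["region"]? 5.06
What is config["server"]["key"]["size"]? "/var/log"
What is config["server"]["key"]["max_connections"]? 2.07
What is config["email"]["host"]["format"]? "redis://localhost"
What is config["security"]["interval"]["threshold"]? "0.0.0.0"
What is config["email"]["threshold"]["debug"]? 8.62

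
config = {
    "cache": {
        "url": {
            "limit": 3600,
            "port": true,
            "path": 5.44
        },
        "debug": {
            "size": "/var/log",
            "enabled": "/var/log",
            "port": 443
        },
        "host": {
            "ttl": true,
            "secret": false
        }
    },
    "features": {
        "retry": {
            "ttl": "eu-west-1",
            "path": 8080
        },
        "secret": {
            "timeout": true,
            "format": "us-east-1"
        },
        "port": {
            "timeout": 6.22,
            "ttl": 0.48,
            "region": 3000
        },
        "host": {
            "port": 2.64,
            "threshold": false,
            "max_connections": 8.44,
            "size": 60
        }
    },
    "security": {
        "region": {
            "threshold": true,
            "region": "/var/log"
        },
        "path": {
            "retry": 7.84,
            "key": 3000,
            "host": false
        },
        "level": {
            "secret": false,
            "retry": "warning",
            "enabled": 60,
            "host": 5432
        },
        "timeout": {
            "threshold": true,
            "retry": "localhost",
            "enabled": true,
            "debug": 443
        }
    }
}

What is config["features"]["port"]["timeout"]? 6.22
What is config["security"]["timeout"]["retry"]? "localhost"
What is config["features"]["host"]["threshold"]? False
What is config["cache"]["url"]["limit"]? 3600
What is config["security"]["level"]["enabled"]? 60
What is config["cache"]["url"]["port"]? True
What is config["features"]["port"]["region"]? 3000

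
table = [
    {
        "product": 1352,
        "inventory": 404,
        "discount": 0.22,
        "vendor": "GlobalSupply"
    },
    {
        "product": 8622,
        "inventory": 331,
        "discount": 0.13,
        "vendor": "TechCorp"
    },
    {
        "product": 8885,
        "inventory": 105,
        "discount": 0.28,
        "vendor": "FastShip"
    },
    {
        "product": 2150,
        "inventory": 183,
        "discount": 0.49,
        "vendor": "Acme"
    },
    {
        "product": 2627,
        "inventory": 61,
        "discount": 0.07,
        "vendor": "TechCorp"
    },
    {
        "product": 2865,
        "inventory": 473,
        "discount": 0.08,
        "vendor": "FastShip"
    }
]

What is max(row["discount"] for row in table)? 0.49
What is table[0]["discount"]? 0.22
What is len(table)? 6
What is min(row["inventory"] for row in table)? 61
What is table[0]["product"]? 1352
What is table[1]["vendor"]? "TechCorp"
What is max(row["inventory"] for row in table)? 473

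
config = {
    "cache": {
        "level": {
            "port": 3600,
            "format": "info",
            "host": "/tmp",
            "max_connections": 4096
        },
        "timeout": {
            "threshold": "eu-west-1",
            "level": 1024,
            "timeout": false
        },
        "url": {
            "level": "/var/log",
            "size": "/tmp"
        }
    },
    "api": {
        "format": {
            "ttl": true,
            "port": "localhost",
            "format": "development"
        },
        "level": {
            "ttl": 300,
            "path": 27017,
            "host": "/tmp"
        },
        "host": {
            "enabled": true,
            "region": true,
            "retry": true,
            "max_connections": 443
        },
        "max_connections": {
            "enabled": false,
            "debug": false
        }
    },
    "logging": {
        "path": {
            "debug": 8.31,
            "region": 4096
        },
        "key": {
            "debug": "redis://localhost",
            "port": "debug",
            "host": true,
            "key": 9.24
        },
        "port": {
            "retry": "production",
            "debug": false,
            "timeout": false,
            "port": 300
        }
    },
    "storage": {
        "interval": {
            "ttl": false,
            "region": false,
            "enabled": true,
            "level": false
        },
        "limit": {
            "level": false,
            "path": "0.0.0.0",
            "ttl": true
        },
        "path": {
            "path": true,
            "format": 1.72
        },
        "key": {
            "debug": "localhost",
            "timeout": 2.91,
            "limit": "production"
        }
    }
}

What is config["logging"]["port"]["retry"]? "production"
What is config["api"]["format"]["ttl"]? True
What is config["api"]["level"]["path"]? 27017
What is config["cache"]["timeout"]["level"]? 1024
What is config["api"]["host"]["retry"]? True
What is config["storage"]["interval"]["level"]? False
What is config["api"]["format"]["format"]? "development"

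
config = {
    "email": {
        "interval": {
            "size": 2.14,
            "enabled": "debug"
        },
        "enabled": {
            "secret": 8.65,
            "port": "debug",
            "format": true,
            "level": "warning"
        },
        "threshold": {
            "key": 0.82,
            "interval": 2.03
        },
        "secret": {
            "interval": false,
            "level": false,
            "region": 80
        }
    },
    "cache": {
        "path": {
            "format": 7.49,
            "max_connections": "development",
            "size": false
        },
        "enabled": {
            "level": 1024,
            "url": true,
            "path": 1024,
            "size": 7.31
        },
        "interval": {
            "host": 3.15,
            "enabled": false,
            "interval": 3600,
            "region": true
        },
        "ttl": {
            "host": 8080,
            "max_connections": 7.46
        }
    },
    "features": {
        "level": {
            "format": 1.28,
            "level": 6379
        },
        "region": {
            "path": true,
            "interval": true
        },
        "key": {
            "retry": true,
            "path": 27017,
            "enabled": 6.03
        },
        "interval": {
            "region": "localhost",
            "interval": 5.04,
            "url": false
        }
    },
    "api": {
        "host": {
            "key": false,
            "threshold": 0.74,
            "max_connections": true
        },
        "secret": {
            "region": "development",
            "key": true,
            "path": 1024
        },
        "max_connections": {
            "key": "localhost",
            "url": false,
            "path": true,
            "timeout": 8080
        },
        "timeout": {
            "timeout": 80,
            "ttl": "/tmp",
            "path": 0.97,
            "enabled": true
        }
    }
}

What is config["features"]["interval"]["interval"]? 5.04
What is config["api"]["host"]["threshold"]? 0.74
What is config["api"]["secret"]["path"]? 1024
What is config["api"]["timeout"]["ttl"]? "/tmp"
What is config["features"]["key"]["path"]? 27017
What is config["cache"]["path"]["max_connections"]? "development"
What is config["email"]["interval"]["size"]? 2.14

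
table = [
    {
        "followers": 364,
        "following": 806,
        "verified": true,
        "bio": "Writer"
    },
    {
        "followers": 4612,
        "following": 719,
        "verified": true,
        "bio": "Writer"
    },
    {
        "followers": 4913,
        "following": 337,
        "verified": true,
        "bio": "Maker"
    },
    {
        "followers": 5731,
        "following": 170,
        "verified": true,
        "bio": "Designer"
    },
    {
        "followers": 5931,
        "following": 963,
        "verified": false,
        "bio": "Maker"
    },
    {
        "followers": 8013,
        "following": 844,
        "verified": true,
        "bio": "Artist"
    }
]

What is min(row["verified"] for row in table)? False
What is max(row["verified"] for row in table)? True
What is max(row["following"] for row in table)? 963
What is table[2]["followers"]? 4913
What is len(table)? 6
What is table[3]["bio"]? "Designer"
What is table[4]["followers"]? 5931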